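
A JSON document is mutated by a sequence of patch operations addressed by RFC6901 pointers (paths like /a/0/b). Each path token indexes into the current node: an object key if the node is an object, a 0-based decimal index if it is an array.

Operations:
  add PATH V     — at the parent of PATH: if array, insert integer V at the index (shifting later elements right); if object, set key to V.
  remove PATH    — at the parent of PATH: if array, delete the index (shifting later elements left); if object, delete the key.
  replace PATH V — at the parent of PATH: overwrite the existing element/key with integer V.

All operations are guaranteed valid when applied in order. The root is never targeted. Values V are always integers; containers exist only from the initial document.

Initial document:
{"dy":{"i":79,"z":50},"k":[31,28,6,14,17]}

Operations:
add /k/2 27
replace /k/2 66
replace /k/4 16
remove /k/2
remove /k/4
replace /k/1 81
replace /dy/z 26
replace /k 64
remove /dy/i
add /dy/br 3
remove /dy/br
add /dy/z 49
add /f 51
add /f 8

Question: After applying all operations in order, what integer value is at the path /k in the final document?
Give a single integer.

Answer: 64

Derivation:
After op 1 (add /k/2 27): {"dy":{"i":79,"z":50},"k":[31,28,27,6,14,17]}
After op 2 (replace /k/2 66): {"dy":{"i":79,"z":50},"k":[31,28,66,6,14,17]}
After op 3 (replace /k/4 16): {"dy":{"i":79,"z":50},"k":[31,28,66,6,16,17]}
After op 4 (remove /k/2): {"dy":{"i":79,"z":50},"k":[31,28,6,16,17]}
After op 5 (remove /k/4): {"dy":{"i":79,"z":50},"k":[31,28,6,16]}
After op 6 (replace /k/1 81): {"dy":{"i":79,"z":50},"k":[31,81,6,16]}
After op 7 (replace /dy/z 26): {"dy":{"i":79,"z":26},"k":[31,81,6,16]}
After op 8 (replace /k 64): {"dy":{"i":79,"z":26},"k":64}
After op 9 (remove /dy/i): {"dy":{"z":26},"k":64}
After op 10 (add /dy/br 3): {"dy":{"br":3,"z":26},"k":64}
After op 11 (remove /dy/br): {"dy":{"z":26},"k":64}
After op 12 (add /dy/z 49): {"dy":{"z":49},"k":64}
After op 13 (add /f 51): {"dy":{"z":49},"f":51,"k":64}
After op 14 (add /f 8): {"dy":{"z":49},"f":8,"k":64}
Value at /k: 64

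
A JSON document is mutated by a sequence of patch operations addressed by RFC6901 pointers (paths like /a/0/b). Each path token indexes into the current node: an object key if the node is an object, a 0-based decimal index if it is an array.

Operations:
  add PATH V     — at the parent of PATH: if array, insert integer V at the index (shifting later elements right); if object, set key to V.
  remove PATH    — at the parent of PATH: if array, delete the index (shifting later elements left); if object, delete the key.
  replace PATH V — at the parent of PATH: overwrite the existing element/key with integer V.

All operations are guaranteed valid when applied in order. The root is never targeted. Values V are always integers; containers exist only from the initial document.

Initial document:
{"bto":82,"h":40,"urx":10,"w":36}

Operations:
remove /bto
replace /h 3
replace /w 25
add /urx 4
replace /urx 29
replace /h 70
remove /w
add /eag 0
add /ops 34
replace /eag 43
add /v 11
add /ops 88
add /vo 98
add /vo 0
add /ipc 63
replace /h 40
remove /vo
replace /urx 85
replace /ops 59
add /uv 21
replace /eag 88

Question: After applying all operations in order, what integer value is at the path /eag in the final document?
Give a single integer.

After op 1 (remove /bto): {"h":40,"urx":10,"w":36}
After op 2 (replace /h 3): {"h":3,"urx":10,"w":36}
After op 3 (replace /w 25): {"h":3,"urx":10,"w":25}
After op 4 (add /urx 4): {"h":3,"urx":4,"w":25}
After op 5 (replace /urx 29): {"h":3,"urx":29,"w":25}
After op 6 (replace /h 70): {"h":70,"urx":29,"w":25}
After op 7 (remove /w): {"h":70,"urx":29}
After op 8 (add /eag 0): {"eag":0,"h":70,"urx":29}
After op 9 (add /ops 34): {"eag":0,"h":70,"ops":34,"urx":29}
After op 10 (replace /eag 43): {"eag":43,"h":70,"ops":34,"urx":29}
After op 11 (add /v 11): {"eag":43,"h":70,"ops":34,"urx":29,"v":11}
After op 12 (add /ops 88): {"eag":43,"h":70,"ops":88,"urx":29,"v":11}
After op 13 (add /vo 98): {"eag":43,"h":70,"ops":88,"urx":29,"v":11,"vo":98}
After op 14 (add /vo 0): {"eag":43,"h":70,"ops":88,"urx":29,"v":11,"vo":0}
After op 15 (add /ipc 63): {"eag":43,"h":70,"ipc":63,"ops":88,"urx":29,"v":11,"vo":0}
After op 16 (replace /h 40): {"eag":43,"h":40,"ipc":63,"ops":88,"urx":29,"v":11,"vo":0}
After op 17 (remove /vo): {"eag":43,"h":40,"ipc":63,"ops":88,"urx":29,"v":11}
After op 18 (replace /urx 85): {"eag":43,"h":40,"ipc":63,"ops":88,"urx":85,"v":11}
After op 19 (replace /ops 59): {"eag":43,"h":40,"ipc":63,"ops":59,"urx":85,"v":11}
After op 20 (add /uv 21): {"eag":43,"h":40,"ipc":63,"ops":59,"urx":85,"uv":21,"v":11}
After op 21 (replace /eag 88): {"eag":88,"h":40,"ipc":63,"ops":59,"urx":85,"uv":21,"v":11}
Value at /eag: 88

Answer: 88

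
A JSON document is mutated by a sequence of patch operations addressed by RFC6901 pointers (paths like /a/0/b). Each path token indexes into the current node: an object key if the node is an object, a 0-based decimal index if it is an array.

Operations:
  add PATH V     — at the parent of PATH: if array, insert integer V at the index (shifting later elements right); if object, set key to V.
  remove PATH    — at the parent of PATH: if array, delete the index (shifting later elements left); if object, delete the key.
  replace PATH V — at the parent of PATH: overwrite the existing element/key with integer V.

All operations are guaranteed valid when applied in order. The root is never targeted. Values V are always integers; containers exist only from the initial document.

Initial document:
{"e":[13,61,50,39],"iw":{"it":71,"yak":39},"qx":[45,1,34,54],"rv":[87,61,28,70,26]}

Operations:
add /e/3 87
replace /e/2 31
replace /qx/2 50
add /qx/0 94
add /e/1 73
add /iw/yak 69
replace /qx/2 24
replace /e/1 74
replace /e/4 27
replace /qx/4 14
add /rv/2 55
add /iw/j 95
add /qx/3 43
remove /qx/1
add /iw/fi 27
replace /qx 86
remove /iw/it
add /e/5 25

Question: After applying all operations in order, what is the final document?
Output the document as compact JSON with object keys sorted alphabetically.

Answer: {"e":[13,74,61,31,27,25,39],"iw":{"fi":27,"j":95,"yak":69},"qx":86,"rv":[87,61,55,28,70,26]}

Derivation:
After op 1 (add /e/3 87): {"e":[13,61,50,87,39],"iw":{"it":71,"yak":39},"qx":[45,1,34,54],"rv":[87,61,28,70,26]}
After op 2 (replace /e/2 31): {"e":[13,61,31,87,39],"iw":{"it":71,"yak":39},"qx":[45,1,34,54],"rv":[87,61,28,70,26]}
After op 3 (replace /qx/2 50): {"e":[13,61,31,87,39],"iw":{"it":71,"yak":39},"qx":[45,1,50,54],"rv":[87,61,28,70,26]}
After op 4 (add /qx/0 94): {"e":[13,61,31,87,39],"iw":{"it":71,"yak":39},"qx":[94,45,1,50,54],"rv":[87,61,28,70,26]}
After op 5 (add /e/1 73): {"e":[13,73,61,31,87,39],"iw":{"it":71,"yak":39},"qx":[94,45,1,50,54],"rv":[87,61,28,70,26]}
After op 6 (add /iw/yak 69): {"e":[13,73,61,31,87,39],"iw":{"it":71,"yak":69},"qx":[94,45,1,50,54],"rv":[87,61,28,70,26]}
After op 7 (replace /qx/2 24): {"e":[13,73,61,31,87,39],"iw":{"it":71,"yak":69},"qx":[94,45,24,50,54],"rv":[87,61,28,70,26]}
After op 8 (replace /e/1 74): {"e":[13,74,61,31,87,39],"iw":{"it":71,"yak":69},"qx":[94,45,24,50,54],"rv":[87,61,28,70,26]}
After op 9 (replace /e/4 27): {"e":[13,74,61,31,27,39],"iw":{"it":71,"yak":69},"qx":[94,45,24,50,54],"rv":[87,61,28,70,26]}
After op 10 (replace /qx/4 14): {"e":[13,74,61,31,27,39],"iw":{"it":71,"yak":69},"qx":[94,45,24,50,14],"rv":[87,61,28,70,26]}
After op 11 (add /rv/2 55): {"e":[13,74,61,31,27,39],"iw":{"it":71,"yak":69},"qx":[94,45,24,50,14],"rv":[87,61,55,28,70,26]}
After op 12 (add /iw/j 95): {"e":[13,74,61,31,27,39],"iw":{"it":71,"j":95,"yak":69},"qx":[94,45,24,50,14],"rv":[87,61,55,28,70,26]}
After op 13 (add /qx/3 43): {"e":[13,74,61,31,27,39],"iw":{"it":71,"j":95,"yak":69},"qx":[94,45,24,43,50,14],"rv":[87,61,55,28,70,26]}
After op 14 (remove /qx/1): {"e":[13,74,61,31,27,39],"iw":{"it":71,"j":95,"yak":69},"qx":[94,24,43,50,14],"rv":[87,61,55,28,70,26]}
After op 15 (add /iw/fi 27): {"e":[13,74,61,31,27,39],"iw":{"fi":27,"it":71,"j":95,"yak":69},"qx":[94,24,43,50,14],"rv":[87,61,55,28,70,26]}
After op 16 (replace /qx 86): {"e":[13,74,61,31,27,39],"iw":{"fi":27,"it":71,"j":95,"yak":69},"qx":86,"rv":[87,61,55,28,70,26]}
After op 17 (remove /iw/it): {"e":[13,74,61,31,27,39],"iw":{"fi":27,"j":95,"yak":69},"qx":86,"rv":[87,61,55,28,70,26]}
After op 18 (add /e/5 25): {"e":[13,74,61,31,27,25,39],"iw":{"fi":27,"j":95,"yak":69},"qx":86,"rv":[87,61,55,28,70,26]}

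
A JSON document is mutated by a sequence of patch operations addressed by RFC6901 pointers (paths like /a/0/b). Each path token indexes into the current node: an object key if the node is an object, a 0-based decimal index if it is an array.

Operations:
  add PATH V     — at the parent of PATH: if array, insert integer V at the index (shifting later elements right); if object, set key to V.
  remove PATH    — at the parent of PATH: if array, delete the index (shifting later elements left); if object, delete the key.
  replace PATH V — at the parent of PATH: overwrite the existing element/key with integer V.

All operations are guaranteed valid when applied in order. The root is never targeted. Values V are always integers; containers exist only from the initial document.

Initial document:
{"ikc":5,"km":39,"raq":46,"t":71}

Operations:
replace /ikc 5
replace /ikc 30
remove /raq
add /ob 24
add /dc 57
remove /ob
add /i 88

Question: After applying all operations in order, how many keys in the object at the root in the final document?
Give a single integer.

After op 1 (replace /ikc 5): {"ikc":5,"km":39,"raq":46,"t":71}
After op 2 (replace /ikc 30): {"ikc":30,"km":39,"raq":46,"t":71}
After op 3 (remove /raq): {"ikc":30,"km":39,"t":71}
After op 4 (add /ob 24): {"ikc":30,"km":39,"ob":24,"t":71}
After op 5 (add /dc 57): {"dc":57,"ikc":30,"km":39,"ob":24,"t":71}
After op 6 (remove /ob): {"dc":57,"ikc":30,"km":39,"t":71}
After op 7 (add /i 88): {"dc":57,"i":88,"ikc":30,"km":39,"t":71}
Size at the root: 5

Answer: 5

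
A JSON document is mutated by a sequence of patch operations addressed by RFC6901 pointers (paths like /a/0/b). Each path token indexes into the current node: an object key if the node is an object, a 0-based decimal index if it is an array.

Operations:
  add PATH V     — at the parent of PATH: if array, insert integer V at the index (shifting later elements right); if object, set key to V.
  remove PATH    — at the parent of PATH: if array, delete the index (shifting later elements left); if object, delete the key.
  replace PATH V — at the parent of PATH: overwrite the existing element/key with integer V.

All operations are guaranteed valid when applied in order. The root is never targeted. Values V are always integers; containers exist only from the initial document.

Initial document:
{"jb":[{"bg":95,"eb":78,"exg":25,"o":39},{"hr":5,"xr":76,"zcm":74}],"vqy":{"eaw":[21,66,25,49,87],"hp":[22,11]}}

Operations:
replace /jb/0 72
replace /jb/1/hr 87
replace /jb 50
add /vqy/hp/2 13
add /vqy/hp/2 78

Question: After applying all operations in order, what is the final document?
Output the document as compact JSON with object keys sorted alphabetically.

Answer: {"jb":50,"vqy":{"eaw":[21,66,25,49,87],"hp":[22,11,78,13]}}

Derivation:
After op 1 (replace /jb/0 72): {"jb":[72,{"hr":5,"xr":76,"zcm":74}],"vqy":{"eaw":[21,66,25,49,87],"hp":[22,11]}}
After op 2 (replace /jb/1/hr 87): {"jb":[72,{"hr":87,"xr":76,"zcm":74}],"vqy":{"eaw":[21,66,25,49,87],"hp":[22,11]}}
After op 3 (replace /jb 50): {"jb":50,"vqy":{"eaw":[21,66,25,49,87],"hp":[22,11]}}
After op 4 (add /vqy/hp/2 13): {"jb":50,"vqy":{"eaw":[21,66,25,49,87],"hp":[22,11,13]}}
After op 5 (add /vqy/hp/2 78): {"jb":50,"vqy":{"eaw":[21,66,25,49,87],"hp":[22,11,78,13]}}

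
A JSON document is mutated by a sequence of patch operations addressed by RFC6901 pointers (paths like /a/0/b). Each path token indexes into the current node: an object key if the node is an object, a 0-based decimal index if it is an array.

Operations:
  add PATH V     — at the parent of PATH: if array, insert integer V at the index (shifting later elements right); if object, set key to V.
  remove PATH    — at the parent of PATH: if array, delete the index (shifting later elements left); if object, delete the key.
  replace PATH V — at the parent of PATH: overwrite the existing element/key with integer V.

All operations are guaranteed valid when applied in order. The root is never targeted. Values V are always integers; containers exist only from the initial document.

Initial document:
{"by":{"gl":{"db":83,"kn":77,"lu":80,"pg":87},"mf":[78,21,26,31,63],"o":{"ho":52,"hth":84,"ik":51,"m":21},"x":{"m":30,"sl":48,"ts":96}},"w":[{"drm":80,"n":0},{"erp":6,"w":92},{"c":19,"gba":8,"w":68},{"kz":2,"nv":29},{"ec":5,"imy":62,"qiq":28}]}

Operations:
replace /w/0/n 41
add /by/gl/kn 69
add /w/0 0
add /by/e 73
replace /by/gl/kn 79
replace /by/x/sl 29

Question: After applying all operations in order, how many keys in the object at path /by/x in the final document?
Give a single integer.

After op 1 (replace /w/0/n 41): {"by":{"gl":{"db":83,"kn":77,"lu":80,"pg":87},"mf":[78,21,26,31,63],"o":{"ho":52,"hth":84,"ik":51,"m":21},"x":{"m":30,"sl":48,"ts":96}},"w":[{"drm":80,"n":41},{"erp":6,"w":92},{"c":19,"gba":8,"w":68},{"kz":2,"nv":29},{"ec":5,"imy":62,"qiq":28}]}
After op 2 (add /by/gl/kn 69): {"by":{"gl":{"db":83,"kn":69,"lu":80,"pg":87},"mf":[78,21,26,31,63],"o":{"ho":52,"hth":84,"ik":51,"m":21},"x":{"m":30,"sl":48,"ts":96}},"w":[{"drm":80,"n":41},{"erp":6,"w":92},{"c":19,"gba":8,"w":68},{"kz":2,"nv":29},{"ec":5,"imy":62,"qiq":28}]}
After op 3 (add /w/0 0): {"by":{"gl":{"db":83,"kn":69,"lu":80,"pg":87},"mf":[78,21,26,31,63],"o":{"ho":52,"hth":84,"ik":51,"m":21},"x":{"m":30,"sl":48,"ts":96}},"w":[0,{"drm":80,"n":41},{"erp":6,"w":92},{"c":19,"gba":8,"w":68},{"kz":2,"nv":29},{"ec":5,"imy":62,"qiq":28}]}
After op 4 (add /by/e 73): {"by":{"e":73,"gl":{"db":83,"kn":69,"lu":80,"pg":87},"mf":[78,21,26,31,63],"o":{"ho":52,"hth":84,"ik":51,"m":21},"x":{"m":30,"sl":48,"ts":96}},"w":[0,{"drm":80,"n":41},{"erp":6,"w":92},{"c":19,"gba":8,"w":68},{"kz":2,"nv":29},{"ec":5,"imy":62,"qiq":28}]}
After op 5 (replace /by/gl/kn 79): {"by":{"e":73,"gl":{"db":83,"kn":79,"lu":80,"pg":87},"mf":[78,21,26,31,63],"o":{"ho":52,"hth":84,"ik":51,"m":21},"x":{"m":30,"sl":48,"ts":96}},"w":[0,{"drm":80,"n":41},{"erp":6,"w":92},{"c":19,"gba":8,"w":68},{"kz":2,"nv":29},{"ec":5,"imy":62,"qiq":28}]}
After op 6 (replace /by/x/sl 29): {"by":{"e":73,"gl":{"db":83,"kn":79,"lu":80,"pg":87},"mf":[78,21,26,31,63],"o":{"ho":52,"hth":84,"ik":51,"m":21},"x":{"m":30,"sl":29,"ts":96}},"w":[0,{"drm":80,"n":41},{"erp":6,"w":92},{"c":19,"gba":8,"w":68},{"kz":2,"nv":29},{"ec":5,"imy":62,"qiq":28}]}
Size at path /by/x: 3

Answer: 3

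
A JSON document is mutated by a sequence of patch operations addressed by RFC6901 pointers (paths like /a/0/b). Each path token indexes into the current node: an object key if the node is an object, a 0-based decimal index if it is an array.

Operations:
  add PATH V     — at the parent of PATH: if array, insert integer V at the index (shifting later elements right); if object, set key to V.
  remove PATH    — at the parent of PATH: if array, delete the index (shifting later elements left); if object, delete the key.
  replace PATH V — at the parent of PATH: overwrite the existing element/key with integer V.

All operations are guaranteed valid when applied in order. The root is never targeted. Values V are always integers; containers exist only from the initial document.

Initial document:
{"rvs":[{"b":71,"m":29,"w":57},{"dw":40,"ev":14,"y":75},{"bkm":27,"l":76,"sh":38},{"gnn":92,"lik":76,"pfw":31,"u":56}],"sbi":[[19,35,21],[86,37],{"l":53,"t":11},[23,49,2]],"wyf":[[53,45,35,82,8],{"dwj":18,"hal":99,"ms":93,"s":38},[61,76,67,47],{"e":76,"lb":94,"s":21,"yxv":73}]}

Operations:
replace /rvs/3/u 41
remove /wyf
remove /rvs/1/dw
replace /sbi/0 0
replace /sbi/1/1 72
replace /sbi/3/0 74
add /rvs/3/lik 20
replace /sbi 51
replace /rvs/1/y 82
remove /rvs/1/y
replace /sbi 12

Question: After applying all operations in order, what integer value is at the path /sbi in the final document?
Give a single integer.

After op 1 (replace /rvs/3/u 41): {"rvs":[{"b":71,"m":29,"w":57},{"dw":40,"ev":14,"y":75},{"bkm":27,"l":76,"sh":38},{"gnn":92,"lik":76,"pfw":31,"u":41}],"sbi":[[19,35,21],[86,37],{"l":53,"t":11},[23,49,2]],"wyf":[[53,45,35,82,8],{"dwj":18,"hal":99,"ms":93,"s":38},[61,76,67,47],{"e":76,"lb":94,"s":21,"yxv":73}]}
After op 2 (remove /wyf): {"rvs":[{"b":71,"m":29,"w":57},{"dw":40,"ev":14,"y":75},{"bkm":27,"l":76,"sh":38},{"gnn":92,"lik":76,"pfw":31,"u":41}],"sbi":[[19,35,21],[86,37],{"l":53,"t":11},[23,49,2]]}
After op 3 (remove /rvs/1/dw): {"rvs":[{"b":71,"m":29,"w":57},{"ev":14,"y":75},{"bkm":27,"l":76,"sh":38},{"gnn":92,"lik":76,"pfw":31,"u":41}],"sbi":[[19,35,21],[86,37],{"l":53,"t":11},[23,49,2]]}
After op 4 (replace /sbi/0 0): {"rvs":[{"b":71,"m":29,"w":57},{"ev":14,"y":75},{"bkm":27,"l":76,"sh":38},{"gnn":92,"lik":76,"pfw":31,"u":41}],"sbi":[0,[86,37],{"l":53,"t":11},[23,49,2]]}
After op 5 (replace /sbi/1/1 72): {"rvs":[{"b":71,"m":29,"w":57},{"ev":14,"y":75},{"bkm":27,"l":76,"sh":38},{"gnn":92,"lik":76,"pfw":31,"u":41}],"sbi":[0,[86,72],{"l":53,"t":11},[23,49,2]]}
After op 6 (replace /sbi/3/0 74): {"rvs":[{"b":71,"m":29,"w":57},{"ev":14,"y":75},{"bkm":27,"l":76,"sh":38},{"gnn":92,"lik":76,"pfw":31,"u":41}],"sbi":[0,[86,72],{"l":53,"t":11},[74,49,2]]}
After op 7 (add /rvs/3/lik 20): {"rvs":[{"b":71,"m":29,"w":57},{"ev":14,"y":75},{"bkm":27,"l":76,"sh":38},{"gnn":92,"lik":20,"pfw":31,"u":41}],"sbi":[0,[86,72],{"l":53,"t":11},[74,49,2]]}
After op 8 (replace /sbi 51): {"rvs":[{"b":71,"m":29,"w":57},{"ev":14,"y":75},{"bkm":27,"l":76,"sh":38},{"gnn":92,"lik":20,"pfw":31,"u":41}],"sbi":51}
After op 9 (replace /rvs/1/y 82): {"rvs":[{"b":71,"m":29,"w":57},{"ev":14,"y":82},{"bkm":27,"l":76,"sh":38},{"gnn":92,"lik":20,"pfw":31,"u":41}],"sbi":51}
After op 10 (remove /rvs/1/y): {"rvs":[{"b":71,"m":29,"w":57},{"ev":14},{"bkm":27,"l":76,"sh":38},{"gnn":92,"lik":20,"pfw":31,"u":41}],"sbi":51}
After op 11 (replace /sbi 12): {"rvs":[{"b":71,"m":29,"w":57},{"ev":14},{"bkm":27,"l":76,"sh":38},{"gnn":92,"lik":20,"pfw":31,"u":41}],"sbi":12}
Value at /sbi: 12

Answer: 12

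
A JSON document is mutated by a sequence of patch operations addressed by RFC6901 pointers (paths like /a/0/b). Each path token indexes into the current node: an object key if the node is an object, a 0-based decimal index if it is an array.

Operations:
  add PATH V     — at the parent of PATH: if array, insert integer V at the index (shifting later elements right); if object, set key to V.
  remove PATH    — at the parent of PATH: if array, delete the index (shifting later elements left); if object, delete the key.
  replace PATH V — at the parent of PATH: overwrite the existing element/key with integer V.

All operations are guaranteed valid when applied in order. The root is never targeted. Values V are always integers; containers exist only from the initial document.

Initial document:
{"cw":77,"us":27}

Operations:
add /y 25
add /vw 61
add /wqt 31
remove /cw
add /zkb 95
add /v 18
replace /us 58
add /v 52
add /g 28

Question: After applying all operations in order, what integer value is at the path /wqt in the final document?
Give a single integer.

After op 1 (add /y 25): {"cw":77,"us":27,"y":25}
After op 2 (add /vw 61): {"cw":77,"us":27,"vw":61,"y":25}
After op 3 (add /wqt 31): {"cw":77,"us":27,"vw":61,"wqt":31,"y":25}
After op 4 (remove /cw): {"us":27,"vw":61,"wqt":31,"y":25}
After op 5 (add /zkb 95): {"us":27,"vw":61,"wqt":31,"y":25,"zkb":95}
After op 6 (add /v 18): {"us":27,"v":18,"vw":61,"wqt":31,"y":25,"zkb":95}
After op 7 (replace /us 58): {"us":58,"v":18,"vw":61,"wqt":31,"y":25,"zkb":95}
After op 8 (add /v 52): {"us":58,"v":52,"vw":61,"wqt":31,"y":25,"zkb":95}
After op 9 (add /g 28): {"g":28,"us":58,"v":52,"vw":61,"wqt":31,"y":25,"zkb":95}
Value at /wqt: 31

Answer: 31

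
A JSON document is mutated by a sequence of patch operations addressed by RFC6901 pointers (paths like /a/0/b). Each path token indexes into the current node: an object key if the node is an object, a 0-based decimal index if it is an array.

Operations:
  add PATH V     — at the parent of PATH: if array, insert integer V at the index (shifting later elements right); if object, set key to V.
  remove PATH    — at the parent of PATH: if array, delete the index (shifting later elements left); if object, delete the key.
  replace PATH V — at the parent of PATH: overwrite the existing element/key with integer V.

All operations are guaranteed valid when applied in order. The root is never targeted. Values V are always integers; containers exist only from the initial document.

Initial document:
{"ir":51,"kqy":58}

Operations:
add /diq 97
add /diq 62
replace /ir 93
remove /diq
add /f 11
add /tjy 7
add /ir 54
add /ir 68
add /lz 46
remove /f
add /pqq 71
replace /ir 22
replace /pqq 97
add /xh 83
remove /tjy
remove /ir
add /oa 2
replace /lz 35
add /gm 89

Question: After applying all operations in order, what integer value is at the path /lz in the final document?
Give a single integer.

After op 1 (add /diq 97): {"diq":97,"ir":51,"kqy":58}
After op 2 (add /diq 62): {"diq":62,"ir":51,"kqy":58}
After op 3 (replace /ir 93): {"diq":62,"ir":93,"kqy":58}
After op 4 (remove /diq): {"ir":93,"kqy":58}
After op 5 (add /f 11): {"f":11,"ir":93,"kqy":58}
After op 6 (add /tjy 7): {"f":11,"ir":93,"kqy":58,"tjy":7}
After op 7 (add /ir 54): {"f":11,"ir":54,"kqy":58,"tjy":7}
After op 8 (add /ir 68): {"f":11,"ir":68,"kqy":58,"tjy":7}
After op 9 (add /lz 46): {"f":11,"ir":68,"kqy":58,"lz":46,"tjy":7}
After op 10 (remove /f): {"ir":68,"kqy":58,"lz":46,"tjy":7}
After op 11 (add /pqq 71): {"ir":68,"kqy":58,"lz":46,"pqq":71,"tjy":7}
After op 12 (replace /ir 22): {"ir":22,"kqy":58,"lz":46,"pqq":71,"tjy":7}
After op 13 (replace /pqq 97): {"ir":22,"kqy":58,"lz":46,"pqq":97,"tjy":7}
After op 14 (add /xh 83): {"ir":22,"kqy":58,"lz":46,"pqq":97,"tjy":7,"xh":83}
After op 15 (remove /tjy): {"ir":22,"kqy":58,"lz":46,"pqq":97,"xh":83}
After op 16 (remove /ir): {"kqy":58,"lz":46,"pqq":97,"xh":83}
After op 17 (add /oa 2): {"kqy":58,"lz":46,"oa":2,"pqq":97,"xh":83}
After op 18 (replace /lz 35): {"kqy":58,"lz":35,"oa":2,"pqq":97,"xh":83}
After op 19 (add /gm 89): {"gm":89,"kqy":58,"lz":35,"oa":2,"pqq":97,"xh":83}
Value at /lz: 35

Answer: 35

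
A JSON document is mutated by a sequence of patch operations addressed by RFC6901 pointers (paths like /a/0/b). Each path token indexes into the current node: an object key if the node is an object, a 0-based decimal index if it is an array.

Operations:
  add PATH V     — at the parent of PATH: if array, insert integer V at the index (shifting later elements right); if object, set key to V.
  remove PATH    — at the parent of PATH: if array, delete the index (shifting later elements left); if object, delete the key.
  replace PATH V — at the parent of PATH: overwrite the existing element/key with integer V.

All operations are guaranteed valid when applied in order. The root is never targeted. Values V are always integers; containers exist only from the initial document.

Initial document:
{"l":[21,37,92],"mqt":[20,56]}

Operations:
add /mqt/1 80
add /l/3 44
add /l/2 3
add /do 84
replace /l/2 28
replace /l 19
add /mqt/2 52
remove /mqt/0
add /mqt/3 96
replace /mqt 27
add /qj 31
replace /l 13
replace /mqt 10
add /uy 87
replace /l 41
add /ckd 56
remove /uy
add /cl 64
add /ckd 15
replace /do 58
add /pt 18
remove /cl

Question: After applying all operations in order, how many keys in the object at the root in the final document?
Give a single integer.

Answer: 6

Derivation:
After op 1 (add /mqt/1 80): {"l":[21,37,92],"mqt":[20,80,56]}
After op 2 (add /l/3 44): {"l":[21,37,92,44],"mqt":[20,80,56]}
After op 3 (add /l/2 3): {"l":[21,37,3,92,44],"mqt":[20,80,56]}
After op 4 (add /do 84): {"do":84,"l":[21,37,3,92,44],"mqt":[20,80,56]}
After op 5 (replace /l/2 28): {"do":84,"l":[21,37,28,92,44],"mqt":[20,80,56]}
After op 6 (replace /l 19): {"do":84,"l":19,"mqt":[20,80,56]}
After op 7 (add /mqt/2 52): {"do":84,"l":19,"mqt":[20,80,52,56]}
After op 8 (remove /mqt/0): {"do":84,"l":19,"mqt":[80,52,56]}
After op 9 (add /mqt/3 96): {"do":84,"l":19,"mqt":[80,52,56,96]}
After op 10 (replace /mqt 27): {"do":84,"l":19,"mqt":27}
After op 11 (add /qj 31): {"do":84,"l":19,"mqt":27,"qj":31}
After op 12 (replace /l 13): {"do":84,"l":13,"mqt":27,"qj":31}
After op 13 (replace /mqt 10): {"do":84,"l":13,"mqt":10,"qj":31}
After op 14 (add /uy 87): {"do":84,"l":13,"mqt":10,"qj":31,"uy":87}
After op 15 (replace /l 41): {"do":84,"l":41,"mqt":10,"qj":31,"uy":87}
After op 16 (add /ckd 56): {"ckd":56,"do":84,"l":41,"mqt":10,"qj":31,"uy":87}
After op 17 (remove /uy): {"ckd":56,"do":84,"l":41,"mqt":10,"qj":31}
After op 18 (add /cl 64): {"ckd":56,"cl":64,"do":84,"l":41,"mqt":10,"qj":31}
After op 19 (add /ckd 15): {"ckd":15,"cl":64,"do":84,"l":41,"mqt":10,"qj":31}
After op 20 (replace /do 58): {"ckd":15,"cl":64,"do":58,"l":41,"mqt":10,"qj":31}
After op 21 (add /pt 18): {"ckd":15,"cl":64,"do":58,"l":41,"mqt":10,"pt":18,"qj":31}
After op 22 (remove /cl): {"ckd":15,"do":58,"l":41,"mqt":10,"pt":18,"qj":31}
Size at the root: 6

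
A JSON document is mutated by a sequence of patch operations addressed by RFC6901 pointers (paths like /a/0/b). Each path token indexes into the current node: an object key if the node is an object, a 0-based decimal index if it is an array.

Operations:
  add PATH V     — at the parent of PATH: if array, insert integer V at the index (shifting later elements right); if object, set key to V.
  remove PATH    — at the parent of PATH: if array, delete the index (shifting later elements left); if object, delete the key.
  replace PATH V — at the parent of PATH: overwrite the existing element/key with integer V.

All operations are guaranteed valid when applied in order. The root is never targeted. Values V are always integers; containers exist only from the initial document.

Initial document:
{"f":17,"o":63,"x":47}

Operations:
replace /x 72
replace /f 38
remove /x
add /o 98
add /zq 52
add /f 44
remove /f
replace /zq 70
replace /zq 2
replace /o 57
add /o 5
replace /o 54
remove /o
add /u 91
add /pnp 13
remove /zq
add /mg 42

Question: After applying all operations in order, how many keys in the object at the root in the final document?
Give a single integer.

Answer: 3

Derivation:
After op 1 (replace /x 72): {"f":17,"o":63,"x":72}
After op 2 (replace /f 38): {"f":38,"o":63,"x":72}
After op 3 (remove /x): {"f":38,"o":63}
After op 4 (add /o 98): {"f":38,"o":98}
After op 5 (add /zq 52): {"f":38,"o":98,"zq":52}
After op 6 (add /f 44): {"f":44,"o":98,"zq":52}
After op 7 (remove /f): {"o":98,"zq":52}
After op 8 (replace /zq 70): {"o":98,"zq":70}
After op 9 (replace /zq 2): {"o":98,"zq":2}
After op 10 (replace /o 57): {"o":57,"zq":2}
After op 11 (add /o 5): {"o":5,"zq":2}
After op 12 (replace /o 54): {"o":54,"zq":2}
After op 13 (remove /o): {"zq":2}
After op 14 (add /u 91): {"u":91,"zq":2}
After op 15 (add /pnp 13): {"pnp":13,"u":91,"zq":2}
After op 16 (remove /zq): {"pnp":13,"u":91}
After op 17 (add /mg 42): {"mg":42,"pnp":13,"u":91}
Size at the root: 3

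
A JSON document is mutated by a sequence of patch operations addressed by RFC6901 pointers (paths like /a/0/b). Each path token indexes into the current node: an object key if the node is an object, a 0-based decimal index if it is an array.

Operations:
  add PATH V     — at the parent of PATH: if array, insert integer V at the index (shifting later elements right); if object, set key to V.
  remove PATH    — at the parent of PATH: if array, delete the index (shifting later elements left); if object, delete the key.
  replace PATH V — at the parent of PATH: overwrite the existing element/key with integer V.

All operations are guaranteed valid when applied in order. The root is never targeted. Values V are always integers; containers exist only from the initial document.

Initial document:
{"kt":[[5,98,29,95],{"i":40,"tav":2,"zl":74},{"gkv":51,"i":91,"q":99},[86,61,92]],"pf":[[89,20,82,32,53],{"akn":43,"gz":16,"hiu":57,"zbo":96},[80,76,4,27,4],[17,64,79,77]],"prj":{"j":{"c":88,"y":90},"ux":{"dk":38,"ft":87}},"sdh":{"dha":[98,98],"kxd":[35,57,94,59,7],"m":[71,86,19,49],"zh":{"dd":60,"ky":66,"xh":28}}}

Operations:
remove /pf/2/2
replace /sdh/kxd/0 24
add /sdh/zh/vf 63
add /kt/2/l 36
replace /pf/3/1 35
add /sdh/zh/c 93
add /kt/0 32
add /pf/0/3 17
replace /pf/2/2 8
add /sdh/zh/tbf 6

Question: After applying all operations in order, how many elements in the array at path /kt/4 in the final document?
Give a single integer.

After op 1 (remove /pf/2/2): {"kt":[[5,98,29,95],{"i":40,"tav":2,"zl":74},{"gkv":51,"i":91,"q":99},[86,61,92]],"pf":[[89,20,82,32,53],{"akn":43,"gz":16,"hiu":57,"zbo":96},[80,76,27,4],[17,64,79,77]],"prj":{"j":{"c":88,"y":90},"ux":{"dk":38,"ft":87}},"sdh":{"dha":[98,98],"kxd":[35,57,94,59,7],"m":[71,86,19,49],"zh":{"dd":60,"ky":66,"xh":28}}}
After op 2 (replace /sdh/kxd/0 24): {"kt":[[5,98,29,95],{"i":40,"tav":2,"zl":74},{"gkv":51,"i":91,"q":99},[86,61,92]],"pf":[[89,20,82,32,53],{"akn":43,"gz":16,"hiu":57,"zbo":96},[80,76,27,4],[17,64,79,77]],"prj":{"j":{"c":88,"y":90},"ux":{"dk":38,"ft":87}},"sdh":{"dha":[98,98],"kxd":[24,57,94,59,7],"m":[71,86,19,49],"zh":{"dd":60,"ky":66,"xh":28}}}
After op 3 (add /sdh/zh/vf 63): {"kt":[[5,98,29,95],{"i":40,"tav":2,"zl":74},{"gkv":51,"i":91,"q":99},[86,61,92]],"pf":[[89,20,82,32,53],{"akn":43,"gz":16,"hiu":57,"zbo":96},[80,76,27,4],[17,64,79,77]],"prj":{"j":{"c":88,"y":90},"ux":{"dk":38,"ft":87}},"sdh":{"dha":[98,98],"kxd":[24,57,94,59,7],"m":[71,86,19,49],"zh":{"dd":60,"ky":66,"vf":63,"xh":28}}}
After op 4 (add /kt/2/l 36): {"kt":[[5,98,29,95],{"i":40,"tav":2,"zl":74},{"gkv":51,"i":91,"l":36,"q":99},[86,61,92]],"pf":[[89,20,82,32,53],{"akn":43,"gz":16,"hiu":57,"zbo":96},[80,76,27,4],[17,64,79,77]],"prj":{"j":{"c":88,"y":90},"ux":{"dk":38,"ft":87}},"sdh":{"dha":[98,98],"kxd":[24,57,94,59,7],"m":[71,86,19,49],"zh":{"dd":60,"ky":66,"vf":63,"xh":28}}}
After op 5 (replace /pf/3/1 35): {"kt":[[5,98,29,95],{"i":40,"tav":2,"zl":74},{"gkv":51,"i":91,"l":36,"q":99},[86,61,92]],"pf":[[89,20,82,32,53],{"akn":43,"gz":16,"hiu":57,"zbo":96},[80,76,27,4],[17,35,79,77]],"prj":{"j":{"c":88,"y":90},"ux":{"dk":38,"ft":87}},"sdh":{"dha":[98,98],"kxd":[24,57,94,59,7],"m":[71,86,19,49],"zh":{"dd":60,"ky":66,"vf":63,"xh":28}}}
After op 6 (add /sdh/zh/c 93): {"kt":[[5,98,29,95],{"i":40,"tav":2,"zl":74},{"gkv":51,"i":91,"l":36,"q":99},[86,61,92]],"pf":[[89,20,82,32,53],{"akn":43,"gz":16,"hiu":57,"zbo":96},[80,76,27,4],[17,35,79,77]],"prj":{"j":{"c":88,"y":90},"ux":{"dk":38,"ft":87}},"sdh":{"dha":[98,98],"kxd":[24,57,94,59,7],"m":[71,86,19,49],"zh":{"c":93,"dd":60,"ky":66,"vf":63,"xh":28}}}
After op 7 (add /kt/0 32): {"kt":[32,[5,98,29,95],{"i":40,"tav":2,"zl":74},{"gkv":51,"i":91,"l":36,"q":99},[86,61,92]],"pf":[[89,20,82,32,53],{"akn":43,"gz":16,"hiu":57,"zbo":96},[80,76,27,4],[17,35,79,77]],"prj":{"j":{"c":88,"y":90},"ux":{"dk":38,"ft":87}},"sdh":{"dha":[98,98],"kxd":[24,57,94,59,7],"m":[71,86,19,49],"zh":{"c":93,"dd":60,"ky":66,"vf":63,"xh":28}}}
After op 8 (add /pf/0/3 17): {"kt":[32,[5,98,29,95],{"i":40,"tav":2,"zl":74},{"gkv":51,"i":91,"l":36,"q":99},[86,61,92]],"pf":[[89,20,82,17,32,53],{"akn":43,"gz":16,"hiu":57,"zbo":96},[80,76,27,4],[17,35,79,77]],"prj":{"j":{"c":88,"y":90},"ux":{"dk":38,"ft":87}},"sdh":{"dha":[98,98],"kxd":[24,57,94,59,7],"m":[71,86,19,49],"zh":{"c":93,"dd":60,"ky":66,"vf":63,"xh":28}}}
After op 9 (replace /pf/2/2 8): {"kt":[32,[5,98,29,95],{"i":40,"tav":2,"zl":74},{"gkv":51,"i":91,"l":36,"q":99},[86,61,92]],"pf":[[89,20,82,17,32,53],{"akn":43,"gz":16,"hiu":57,"zbo":96},[80,76,8,4],[17,35,79,77]],"prj":{"j":{"c":88,"y":90},"ux":{"dk":38,"ft":87}},"sdh":{"dha":[98,98],"kxd":[24,57,94,59,7],"m":[71,86,19,49],"zh":{"c":93,"dd":60,"ky":66,"vf":63,"xh":28}}}
After op 10 (add /sdh/zh/tbf 6): {"kt":[32,[5,98,29,95],{"i":40,"tav":2,"zl":74},{"gkv":51,"i":91,"l":36,"q":99},[86,61,92]],"pf":[[89,20,82,17,32,53],{"akn":43,"gz":16,"hiu":57,"zbo":96},[80,76,8,4],[17,35,79,77]],"prj":{"j":{"c":88,"y":90},"ux":{"dk":38,"ft":87}},"sdh":{"dha":[98,98],"kxd":[24,57,94,59,7],"m":[71,86,19,49],"zh":{"c":93,"dd":60,"ky":66,"tbf":6,"vf":63,"xh":28}}}
Size at path /kt/4: 3

Answer: 3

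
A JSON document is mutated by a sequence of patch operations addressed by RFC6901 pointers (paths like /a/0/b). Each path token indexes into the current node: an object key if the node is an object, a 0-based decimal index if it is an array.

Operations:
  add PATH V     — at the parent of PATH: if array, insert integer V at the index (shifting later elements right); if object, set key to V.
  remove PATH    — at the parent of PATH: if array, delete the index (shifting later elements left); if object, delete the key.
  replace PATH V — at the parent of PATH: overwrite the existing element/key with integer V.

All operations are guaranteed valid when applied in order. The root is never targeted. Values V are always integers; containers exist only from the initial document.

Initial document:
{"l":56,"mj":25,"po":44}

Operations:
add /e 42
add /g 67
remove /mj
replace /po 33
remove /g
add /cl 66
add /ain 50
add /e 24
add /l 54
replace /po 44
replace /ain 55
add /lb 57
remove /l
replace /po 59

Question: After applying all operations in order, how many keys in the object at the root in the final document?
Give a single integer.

Answer: 5

Derivation:
After op 1 (add /e 42): {"e":42,"l":56,"mj":25,"po":44}
After op 2 (add /g 67): {"e":42,"g":67,"l":56,"mj":25,"po":44}
After op 3 (remove /mj): {"e":42,"g":67,"l":56,"po":44}
After op 4 (replace /po 33): {"e":42,"g":67,"l":56,"po":33}
After op 5 (remove /g): {"e":42,"l":56,"po":33}
After op 6 (add /cl 66): {"cl":66,"e":42,"l":56,"po":33}
After op 7 (add /ain 50): {"ain":50,"cl":66,"e":42,"l":56,"po":33}
After op 8 (add /e 24): {"ain":50,"cl":66,"e":24,"l":56,"po":33}
After op 9 (add /l 54): {"ain":50,"cl":66,"e":24,"l":54,"po":33}
After op 10 (replace /po 44): {"ain":50,"cl":66,"e":24,"l":54,"po":44}
After op 11 (replace /ain 55): {"ain":55,"cl":66,"e":24,"l":54,"po":44}
After op 12 (add /lb 57): {"ain":55,"cl":66,"e":24,"l":54,"lb":57,"po":44}
After op 13 (remove /l): {"ain":55,"cl":66,"e":24,"lb":57,"po":44}
After op 14 (replace /po 59): {"ain":55,"cl":66,"e":24,"lb":57,"po":59}
Size at the root: 5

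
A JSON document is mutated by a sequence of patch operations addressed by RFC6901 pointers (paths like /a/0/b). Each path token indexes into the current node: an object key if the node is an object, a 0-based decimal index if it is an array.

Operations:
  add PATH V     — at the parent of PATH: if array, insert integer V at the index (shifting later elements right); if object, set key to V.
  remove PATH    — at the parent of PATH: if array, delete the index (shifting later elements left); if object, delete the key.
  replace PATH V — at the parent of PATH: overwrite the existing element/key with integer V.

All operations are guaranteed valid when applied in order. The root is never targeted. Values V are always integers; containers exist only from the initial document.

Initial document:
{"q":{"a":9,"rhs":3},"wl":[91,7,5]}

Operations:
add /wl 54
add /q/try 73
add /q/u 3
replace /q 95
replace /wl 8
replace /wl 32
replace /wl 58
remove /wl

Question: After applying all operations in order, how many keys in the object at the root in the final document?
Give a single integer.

After op 1 (add /wl 54): {"q":{"a":9,"rhs":3},"wl":54}
After op 2 (add /q/try 73): {"q":{"a":9,"rhs":3,"try":73},"wl":54}
After op 3 (add /q/u 3): {"q":{"a":9,"rhs":3,"try":73,"u":3},"wl":54}
After op 4 (replace /q 95): {"q":95,"wl":54}
After op 5 (replace /wl 8): {"q":95,"wl":8}
After op 6 (replace /wl 32): {"q":95,"wl":32}
After op 7 (replace /wl 58): {"q":95,"wl":58}
After op 8 (remove /wl): {"q":95}
Size at the root: 1

Answer: 1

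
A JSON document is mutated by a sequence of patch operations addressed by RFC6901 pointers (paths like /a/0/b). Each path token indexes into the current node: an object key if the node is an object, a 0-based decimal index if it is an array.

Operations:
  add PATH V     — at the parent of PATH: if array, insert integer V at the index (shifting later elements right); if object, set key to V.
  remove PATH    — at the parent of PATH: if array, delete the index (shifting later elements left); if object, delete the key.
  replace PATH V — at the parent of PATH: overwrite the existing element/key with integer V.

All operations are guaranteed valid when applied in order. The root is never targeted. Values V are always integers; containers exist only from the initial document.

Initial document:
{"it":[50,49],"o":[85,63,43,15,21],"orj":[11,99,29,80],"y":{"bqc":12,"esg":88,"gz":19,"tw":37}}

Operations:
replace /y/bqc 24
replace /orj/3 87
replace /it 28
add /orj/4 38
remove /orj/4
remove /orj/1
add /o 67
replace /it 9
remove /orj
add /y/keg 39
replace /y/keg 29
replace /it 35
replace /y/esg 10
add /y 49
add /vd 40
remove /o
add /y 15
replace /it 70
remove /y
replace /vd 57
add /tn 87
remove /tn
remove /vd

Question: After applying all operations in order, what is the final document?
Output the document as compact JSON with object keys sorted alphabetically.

After op 1 (replace /y/bqc 24): {"it":[50,49],"o":[85,63,43,15,21],"orj":[11,99,29,80],"y":{"bqc":24,"esg":88,"gz":19,"tw":37}}
After op 2 (replace /orj/3 87): {"it":[50,49],"o":[85,63,43,15,21],"orj":[11,99,29,87],"y":{"bqc":24,"esg":88,"gz":19,"tw":37}}
After op 3 (replace /it 28): {"it":28,"o":[85,63,43,15,21],"orj":[11,99,29,87],"y":{"bqc":24,"esg":88,"gz":19,"tw":37}}
After op 4 (add /orj/4 38): {"it":28,"o":[85,63,43,15,21],"orj":[11,99,29,87,38],"y":{"bqc":24,"esg":88,"gz":19,"tw":37}}
After op 5 (remove /orj/4): {"it":28,"o":[85,63,43,15,21],"orj":[11,99,29,87],"y":{"bqc":24,"esg":88,"gz":19,"tw":37}}
After op 6 (remove /orj/1): {"it":28,"o":[85,63,43,15,21],"orj":[11,29,87],"y":{"bqc":24,"esg":88,"gz":19,"tw":37}}
After op 7 (add /o 67): {"it":28,"o":67,"orj":[11,29,87],"y":{"bqc":24,"esg":88,"gz":19,"tw":37}}
After op 8 (replace /it 9): {"it":9,"o":67,"orj":[11,29,87],"y":{"bqc":24,"esg":88,"gz":19,"tw":37}}
After op 9 (remove /orj): {"it":9,"o":67,"y":{"bqc":24,"esg":88,"gz":19,"tw":37}}
After op 10 (add /y/keg 39): {"it":9,"o":67,"y":{"bqc":24,"esg":88,"gz":19,"keg":39,"tw":37}}
After op 11 (replace /y/keg 29): {"it":9,"o":67,"y":{"bqc":24,"esg":88,"gz":19,"keg":29,"tw":37}}
After op 12 (replace /it 35): {"it":35,"o":67,"y":{"bqc":24,"esg":88,"gz":19,"keg":29,"tw":37}}
After op 13 (replace /y/esg 10): {"it":35,"o":67,"y":{"bqc":24,"esg":10,"gz":19,"keg":29,"tw":37}}
After op 14 (add /y 49): {"it":35,"o":67,"y":49}
After op 15 (add /vd 40): {"it":35,"o":67,"vd":40,"y":49}
After op 16 (remove /o): {"it":35,"vd":40,"y":49}
After op 17 (add /y 15): {"it":35,"vd":40,"y":15}
After op 18 (replace /it 70): {"it":70,"vd":40,"y":15}
After op 19 (remove /y): {"it":70,"vd":40}
After op 20 (replace /vd 57): {"it":70,"vd":57}
After op 21 (add /tn 87): {"it":70,"tn":87,"vd":57}
After op 22 (remove /tn): {"it":70,"vd":57}
After op 23 (remove /vd): {"it":70}

Answer: {"it":70}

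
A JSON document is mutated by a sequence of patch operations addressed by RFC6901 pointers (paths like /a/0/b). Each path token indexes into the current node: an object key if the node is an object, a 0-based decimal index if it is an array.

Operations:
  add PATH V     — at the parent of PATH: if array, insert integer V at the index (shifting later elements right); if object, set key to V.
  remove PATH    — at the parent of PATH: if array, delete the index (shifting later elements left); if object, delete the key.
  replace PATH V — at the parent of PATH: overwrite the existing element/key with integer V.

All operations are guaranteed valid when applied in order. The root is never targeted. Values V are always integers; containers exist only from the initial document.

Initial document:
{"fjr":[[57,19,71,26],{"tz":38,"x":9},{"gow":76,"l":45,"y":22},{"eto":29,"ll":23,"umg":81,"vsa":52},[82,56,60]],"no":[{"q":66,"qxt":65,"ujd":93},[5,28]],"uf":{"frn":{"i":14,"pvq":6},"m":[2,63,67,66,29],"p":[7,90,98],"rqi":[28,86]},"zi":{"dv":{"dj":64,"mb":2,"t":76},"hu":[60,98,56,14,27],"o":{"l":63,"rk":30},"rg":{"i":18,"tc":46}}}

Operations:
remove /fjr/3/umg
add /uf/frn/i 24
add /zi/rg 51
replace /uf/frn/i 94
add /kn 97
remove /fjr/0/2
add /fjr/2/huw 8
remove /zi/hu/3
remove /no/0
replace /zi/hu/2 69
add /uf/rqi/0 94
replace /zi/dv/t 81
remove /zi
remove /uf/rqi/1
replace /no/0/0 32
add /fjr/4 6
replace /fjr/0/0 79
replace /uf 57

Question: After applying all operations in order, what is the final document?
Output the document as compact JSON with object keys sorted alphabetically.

After op 1 (remove /fjr/3/umg): {"fjr":[[57,19,71,26],{"tz":38,"x":9},{"gow":76,"l":45,"y":22},{"eto":29,"ll":23,"vsa":52},[82,56,60]],"no":[{"q":66,"qxt":65,"ujd":93},[5,28]],"uf":{"frn":{"i":14,"pvq":6},"m":[2,63,67,66,29],"p":[7,90,98],"rqi":[28,86]},"zi":{"dv":{"dj":64,"mb":2,"t":76},"hu":[60,98,56,14,27],"o":{"l":63,"rk":30},"rg":{"i":18,"tc":46}}}
After op 2 (add /uf/frn/i 24): {"fjr":[[57,19,71,26],{"tz":38,"x":9},{"gow":76,"l":45,"y":22},{"eto":29,"ll":23,"vsa":52},[82,56,60]],"no":[{"q":66,"qxt":65,"ujd":93},[5,28]],"uf":{"frn":{"i":24,"pvq":6},"m":[2,63,67,66,29],"p":[7,90,98],"rqi":[28,86]},"zi":{"dv":{"dj":64,"mb":2,"t":76},"hu":[60,98,56,14,27],"o":{"l":63,"rk":30},"rg":{"i":18,"tc":46}}}
After op 3 (add /zi/rg 51): {"fjr":[[57,19,71,26],{"tz":38,"x":9},{"gow":76,"l":45,"y":22},{"eto":29,"ll":23,"vsa":52},[82,56,60]],"no":[{"q":66,"qxt":65,"ujd":93},[5,28]],"uf":{"frn":{"i":24,"pvq":6},"m":[2,63,67,66,29],"p":[7,90,98],"rqi":[28,86]},"zi":{"dv":{"dj":64,"mb":2,"t":76},"hu":[60,98,56,14,27],"o":{"l":63,"rk":30},"rg":51}}
After op 4 (replace /uf/frn/i 94): {"fjr":[[57,19,71,26],{"tz":38,"x":9},{"gow":76,"l":45,"y":22},{"eto":29,"ll":23,"vsa":52},[82,56,60]],"no":[{"q":66,"qxt":65,"ujd":93},[5,28]],"uf":{"frn":{"i":94,"pvq":6},"m":[2,63,67,66,29],"p":[7,90,98],"rqi":[28,86]},"zi":{"dv":{"dj":64,"mb":2,"t":76},"hu":[60,98,56,14,27],"o":{"l":63,"rk":30},"rg":51}}
After op 5 (add /kn 97): {"fjr":[[57,19,71,26],{"tz":38,"x":9},{"gow":76,"l":45,"y":22},{"eto":29,"ll":23,"vsa":52},[82,56,60]],"kn":97,"no":[{"q":66,"qxt":65,"ujd":93},[5,28]],"uf":{"frn":{"i":94,"pvq":6},"m":[2,63,67,66,29],"p":[7,90,98],"rqi":[28,86]},"zi":{"dv":{"dj":64,"mb":2,"t":76},"hu":[60,98,56,14,27],"o":{"l":63,"rk":30},"rg":51}}
After op 6 (remove /fjr/0/2): {"fjr":[[57,19,26],{"tz":38,"x":9},{"gow":76,"l":45,"y":22},{"eto":29,"ll":23,"vsa":52},[82,56,60]],"kn":97,"no":[{"q":66,"qxt":65,"ujd":93},[5,28]],"uf":{"frn":{"i":94,"pvq":6},"m":[2,63,67,66,29],"p":[7,90,98],"rqi":[28,86]},"zi":{"dv":{"dj":64,"mb":2,"t":76},"hu":[60,98,56,14,27],"o":{"l":63,"rk":30},"rg":51}}
After op 7 (add /fjr/2/huw 8): {"fjr":[[57,19,26],{"tz":38,"x":9},{"gow":76,"huw":8,"l":45,"y":22},{"eto":29,"ll":23,"vsa":52},[82,56,60]],"kn":97,"no":[{"q":66,"qxt":65,"ujd":93},[5,28]],"uf":{"frn":{"i":94,"pvq":6},"m":[2,63,67,66,29],"p":[7,90,98],"rqi":[28,86]},"zi":{"dv":{"dj":64,"mb":2,"t":76},"hu":[60,98,56,14,27],"o":{"l":63,"rk":30},"rg":51}}
After op 8 (remove /zi/hu/3): {"fjr":[[57,19,26],{"tz":38,"x":9},{"gow":76,"huw":8,"l":45,"y":22},{"eto":29,"ll":23,"vsa":52},[82,56,60]],"kn":97,"no":[{"q":66,"qxt":65,"ujd":93},[5,28]],"uf":{"frn":{"i":94,"pvq":6},"m":[2,63,67,66,29],"p":[7,90,98],"rqi":[28,86]},"zi":{"dv":{"dj":64,"mb":2,"t":76},"hu":[60,98,56,27],"o":{"l":63,"rk":30},"rg":51}}
After op 9 (remove /no/0): {"fjr":[[57,19,26],{"tz":38,"x":9},{"gow":76,"huw":8,"l":45,"y":22},{"eto":29,"ll":23,"vsa":52},[82,56,60]],"kn":97,"no":[[5,28]],"uf":{"frn":{"i":94,"pvq":6},"m":[2,63,67,66,29],"p":[7,90,98],"rqi":[28,86]},"zi":{"dv":{"dj":64,"mb":2,"t":76},"hu":[60,98,56,27],"o":{"l":63,"rk":30},"rg":51}}
After op 10 (replace /zi/hu/2 69): {"fjr":[[57,19,26],{"tz":38,"x":9},{"gow":76,"huw":8,"l":45,"y":22},{"eto":29,"ll":23,"vsa":52},[82,56,60]],"kn":97,"no":[[5,28]],"uf":{"frn":{"i":94,"pvq":6},"m":[2,63,67,66,29],"p":[7,90,98],"rqi":[28,86]},"zi":{"dv":{"dj":64,"mb":2,"t":76},"hu":[60,98,69,27],"o":{"l":63,"rk":30},"rg":51}}
After op 11 (add /uf/rqi/0 94): {"fjr":[[57,19,26],{"tz":38,"x":9},{"gow":76,"huw":8,"l":45,"y":22},{"eto":29,"ll":23,"vsa":52},[82,56,60]],"kn":97,"no":[[5,28]],"uf":{"frn":{"i":94,"pvq":6},"m":[2,63,67,66,29],"p":[7,90,98],"rqi":[94,28,86]},"zi":{"dv":{"dj":64,"mb":2,"t":76},"hu":[60,98,69,27],"o":{"l":63,"rk":30},"rg":51}}
After op 12 (replace /zi/dv/t 81): {"fjr":[[57,19,26],{"tz":38,"x":9},{"gow":76,"huw":8,"l":45,"y":22},{"eto":29,"ll":23,"vsa":52},[82,56,60]],"kn":97,"no":[[5,28]],"uf":{"frn":{"i":94,"pvq":6},"m":[2,63,67,66,29],"p":[7,90,98],"rqi":[94,28,86]},"zi":{"dv":{"dj":64,"mb":2,"t":81},"hu":[60,98,69,27],"o":{"l":63,"rk":30},"rg":51}}
After op 13 (remove /zi): {"fjr":[[57,19,26],{"tz":38,"x":9},{"gow":76,"huw":8,"l":45,"y":22},{"eto":29,"ll":23,"vsa":52},[82,56,60]],"kn":97,"no":[[5,28]],"uf":{"frn":{"i":94,"pvq":6},"m":[2,63,67,66,29],"p":[7,90,98],"rqi":[94,28,86]}}
After op 14 (remove /uf/rqi/1): {"fjr":[[57,19,26],{"tz":38,"x":9},{"gow":76,"huw":8,"l":45,"y":22},{"eto":29,"ll":23,"vsa":52},[82,56,60]],"kn":97,"no":[[5,28]],"uf":{"frn":{"i":94,"pvq":6},"m":[2,63,67,66,29],"p":[7,90,98],"rqi":[94,86]}}
After op 15 (replace /no/0/0 32): {"fjr":[[57,19,26],{"tz":38,"x":9},{"gow":76,"huw":8,"l":45,"y":22},{"eto":29,"ll":23,"vsa":52},[82,56,60]],"kn":97,"no":[[32,28]],"uf":{"frn":{"i":94,"pvq":6},"m":[2,63,67,66,29],"p":[7,90,98],"rqi":[94,86]}}
After op 16 (add /fjr/4 6): {"fjr":[[57,19,26],{"tz":38,"x":9},{"gow":76,"huw":8,"l":45,"y":22},{"eto":29,"ll":23,"vsa":52},6,[82,56,60]],"kn":97,"no":[[32,28]],"uf":{"frn":{"i":94,"pvq":6},"m":[2,63,67,66,29],"p":[7,90,98],"rqi":[94,86]}}
After op 17 (replace /fjr/0/0 79): {"fjr":[[79,19,26],{"tz":38,"x":9},{"gow":76,"huw":8,"l":45,"y":22},{"eto":29,"ll":23,"vsa":52},6,[82,56,60]],"kn":97,"no":[[32,28]],"uf":{"frn":{"i":94,"pvq":6},"m":[2,63,67,66,29],"p":[7,90,98],"rqi":[94,86]}}
After op 18 (replace /uf 57): {"fjr":[[79,19,26],{"tz":38,"x":9},{"gow":76,"huw":8,"l":45,"y":22},{"eto":29,"ll":23,"vsa":52},6,[82,56,60]],"kn":97,"no":[[32,28]],"uf":57}

Answer: {"fjr":[[79,19,26],{"tz":38,"x":9},{"gow":76,"huw":8,"l":45,"y":22},{"eto":29,"ll":23,"vsa":52},6,[82,56,60]],"kn":97,"no":[[32,28]],"uf":57}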